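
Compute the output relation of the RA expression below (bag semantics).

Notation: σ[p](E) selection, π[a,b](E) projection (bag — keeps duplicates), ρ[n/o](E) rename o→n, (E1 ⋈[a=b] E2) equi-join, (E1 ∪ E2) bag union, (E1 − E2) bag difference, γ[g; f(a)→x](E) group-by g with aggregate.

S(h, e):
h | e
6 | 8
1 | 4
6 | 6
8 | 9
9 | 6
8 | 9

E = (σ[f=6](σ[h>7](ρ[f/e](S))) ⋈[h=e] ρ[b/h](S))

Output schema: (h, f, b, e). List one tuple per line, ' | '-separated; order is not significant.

Row counts bottom-up:
  S → 6
  ρ[f/e](S) → 6
  σ[h>7](ρ[f/e](S)) → 3
  σ[f=6](σ[h>7](ρ[f/e](S))) → 1
  S → 6
  ρ[b/h](S) → 6
  (σ[f=6](σ[h>7](ρ[f/e](S))) ⋈[h=e] ρ[b/h](S)) → 2

== RESULT ==
h | f | b | e
9 | 6 | 8 | 9
9 | 6 | 8 | 9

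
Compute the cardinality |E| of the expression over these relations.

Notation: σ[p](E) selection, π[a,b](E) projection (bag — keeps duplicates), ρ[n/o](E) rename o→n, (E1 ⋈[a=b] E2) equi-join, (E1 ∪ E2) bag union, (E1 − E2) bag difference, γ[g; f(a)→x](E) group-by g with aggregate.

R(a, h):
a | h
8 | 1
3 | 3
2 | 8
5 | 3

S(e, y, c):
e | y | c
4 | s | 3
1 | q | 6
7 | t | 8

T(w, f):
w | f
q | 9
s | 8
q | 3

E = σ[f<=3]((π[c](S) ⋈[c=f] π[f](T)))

Per-node cardinality:
  S → 3
  π[c](S) → 3
  T → 3
  π[f](T) → 3
  (π[c](S) ⋈[c=f] π[f](T)) → 2
  σ[f<=3]((π[c](S) ⋈[c=f] π[f](T))) → 1

|E| = 1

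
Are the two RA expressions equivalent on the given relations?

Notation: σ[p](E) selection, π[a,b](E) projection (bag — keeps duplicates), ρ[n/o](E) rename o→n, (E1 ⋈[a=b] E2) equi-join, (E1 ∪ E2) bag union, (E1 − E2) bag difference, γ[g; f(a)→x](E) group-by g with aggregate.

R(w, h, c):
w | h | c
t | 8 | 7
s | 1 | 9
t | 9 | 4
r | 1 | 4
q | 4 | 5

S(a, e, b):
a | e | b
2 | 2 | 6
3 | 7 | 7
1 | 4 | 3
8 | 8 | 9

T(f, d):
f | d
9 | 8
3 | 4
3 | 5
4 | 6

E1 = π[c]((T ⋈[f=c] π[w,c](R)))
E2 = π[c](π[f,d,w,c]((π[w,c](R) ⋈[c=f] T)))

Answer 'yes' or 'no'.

E1 per-node cardinality:
  T → 4
  R → 5
  π[w,c](R) → 5
  (T ⋈[f=c] π[w,c](R)) → 3
  π[c]((T ⋈[f=c] π[w,c](R))) → 3
E2 per-node cardinality:
  R → 5
  π[w,c](R) → 5
  T → 4
  (π[w,c](R) ⋈[c=f] T) → 3
  π[f,d,w,c]((π[w,c](R) ⋈[c=f] T)) → 3
  π[c](π[f,d,w,c]((π[w,c](R) ⋈[c=f] T))) → 3

E1 and E2 produce the same multiset:
c
4
4
9

yes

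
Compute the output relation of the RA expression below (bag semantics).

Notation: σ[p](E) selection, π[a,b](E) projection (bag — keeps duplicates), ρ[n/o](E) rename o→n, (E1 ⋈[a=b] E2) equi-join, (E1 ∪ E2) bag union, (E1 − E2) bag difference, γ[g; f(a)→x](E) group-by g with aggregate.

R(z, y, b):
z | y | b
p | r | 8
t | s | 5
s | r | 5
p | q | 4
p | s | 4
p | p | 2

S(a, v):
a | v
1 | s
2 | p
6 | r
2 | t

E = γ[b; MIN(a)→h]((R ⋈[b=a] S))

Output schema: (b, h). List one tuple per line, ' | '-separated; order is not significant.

Per-node cardinality:
  R → 6
  S → 4
  (R ⋈[b=a] S) → 2
  γ[b; MIN(a)→h]((R ⋈[b=a] S)) → 1

== RESULT ==
b | h
2 | 2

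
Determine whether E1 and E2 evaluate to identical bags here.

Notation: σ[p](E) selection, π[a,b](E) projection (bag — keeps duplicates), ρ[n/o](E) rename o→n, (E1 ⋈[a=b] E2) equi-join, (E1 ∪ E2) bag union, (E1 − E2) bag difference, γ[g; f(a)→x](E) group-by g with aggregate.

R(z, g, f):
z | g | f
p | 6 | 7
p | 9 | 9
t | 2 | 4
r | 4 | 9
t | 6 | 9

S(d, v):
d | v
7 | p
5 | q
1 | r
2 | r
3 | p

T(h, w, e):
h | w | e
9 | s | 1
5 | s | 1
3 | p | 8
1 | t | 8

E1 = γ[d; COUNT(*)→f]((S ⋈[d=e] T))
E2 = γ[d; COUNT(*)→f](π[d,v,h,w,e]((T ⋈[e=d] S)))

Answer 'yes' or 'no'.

E1 stepwise |·|:
  S → 5
  T → 4
  (S ⋈[d=e] T) → 2
  γ[d; COUNT(*)→f]((S ⋈[d=e] T)) → 1
E2 stepwise |·|:
  T → 4
  S → 5
  (T ⋈[e=d] S) → 2
  π[d,v,h,w,e]((T ⋈[e=d] S)) → 2
  γ[d; COUNT(*)→f](π[d,v,h,w,e]((T ⋈[e=d] S))) → 1

E1 and E2 produce the same multiset:
d | f
1 | 2

yes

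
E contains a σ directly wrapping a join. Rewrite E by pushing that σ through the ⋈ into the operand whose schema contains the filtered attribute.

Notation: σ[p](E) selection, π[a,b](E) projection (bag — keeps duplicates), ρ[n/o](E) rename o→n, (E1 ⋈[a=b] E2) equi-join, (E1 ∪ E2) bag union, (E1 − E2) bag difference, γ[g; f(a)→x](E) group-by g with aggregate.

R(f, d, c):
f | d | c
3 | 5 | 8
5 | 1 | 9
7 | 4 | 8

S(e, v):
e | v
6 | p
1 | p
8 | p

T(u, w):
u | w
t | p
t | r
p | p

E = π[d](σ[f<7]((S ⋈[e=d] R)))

σ filters on f, owned by the right side.
E' = π[d]((S ⋈[e=d] σ[f<7](R)))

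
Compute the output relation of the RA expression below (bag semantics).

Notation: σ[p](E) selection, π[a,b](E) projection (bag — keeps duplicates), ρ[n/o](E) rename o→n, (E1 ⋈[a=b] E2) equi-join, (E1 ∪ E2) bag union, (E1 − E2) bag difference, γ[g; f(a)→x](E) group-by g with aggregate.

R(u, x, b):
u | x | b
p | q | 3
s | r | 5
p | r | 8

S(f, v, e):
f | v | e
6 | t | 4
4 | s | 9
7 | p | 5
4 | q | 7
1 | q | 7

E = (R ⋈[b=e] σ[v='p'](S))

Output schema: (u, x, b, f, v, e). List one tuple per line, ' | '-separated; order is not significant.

Row counts bottom-up:
  R → 3
  S → 5
  σ[v='p'](S) → 1
  (R ⋈[b=e] σ[v='p'](S)) → 1

== RESULT ==
u | x | b | f | v | e
s | r | 5 | 7 | p | 5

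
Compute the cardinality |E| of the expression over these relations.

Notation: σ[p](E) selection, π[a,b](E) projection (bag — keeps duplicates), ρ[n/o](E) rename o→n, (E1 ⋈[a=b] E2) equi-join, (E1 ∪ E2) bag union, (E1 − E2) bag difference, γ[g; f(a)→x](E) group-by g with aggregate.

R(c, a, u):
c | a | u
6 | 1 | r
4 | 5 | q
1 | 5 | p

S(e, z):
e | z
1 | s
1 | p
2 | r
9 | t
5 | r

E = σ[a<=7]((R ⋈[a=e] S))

Stepwise |·|:
  R → 3
  S → 5
  (R ⋈[a=e] S) → 4
  σ[a<=7]((R ⋈[a=e] S)) → 4

|E| = 4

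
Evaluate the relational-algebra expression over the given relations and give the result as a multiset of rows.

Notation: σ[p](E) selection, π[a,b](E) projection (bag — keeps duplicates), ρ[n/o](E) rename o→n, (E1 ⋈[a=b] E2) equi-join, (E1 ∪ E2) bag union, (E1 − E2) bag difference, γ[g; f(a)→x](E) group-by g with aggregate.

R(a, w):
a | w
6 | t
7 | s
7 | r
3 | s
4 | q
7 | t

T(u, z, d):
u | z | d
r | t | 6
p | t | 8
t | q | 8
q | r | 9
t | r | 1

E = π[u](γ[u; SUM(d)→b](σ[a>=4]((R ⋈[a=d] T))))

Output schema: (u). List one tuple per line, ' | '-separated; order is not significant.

Stepwise |·|:
  R → 6
  T → 5
  (R ⋈[a=d] T) → 1
  σ[a>=4]((R ⋈[a=d] T)) → 1
  γ[u; SUM(d)→b](σ[a>=4]((R ⋈[a=d] T))) → 1
  π[u](γ[u; SUM(d)→b](σ[a>=4]((R ⋈[a=d] T)))) → 1

== RESULT ==
u
r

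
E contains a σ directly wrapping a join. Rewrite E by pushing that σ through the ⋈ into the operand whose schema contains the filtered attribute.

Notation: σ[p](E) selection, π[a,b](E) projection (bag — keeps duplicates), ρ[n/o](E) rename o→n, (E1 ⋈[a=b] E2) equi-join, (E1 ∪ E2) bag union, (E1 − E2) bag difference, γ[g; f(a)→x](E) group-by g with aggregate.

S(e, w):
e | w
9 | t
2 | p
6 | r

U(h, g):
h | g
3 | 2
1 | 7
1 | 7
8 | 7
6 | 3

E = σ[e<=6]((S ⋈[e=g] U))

σ filters on e, owned by the left side.
E' = (σ[e<=6](S) ⋈[e=g] U)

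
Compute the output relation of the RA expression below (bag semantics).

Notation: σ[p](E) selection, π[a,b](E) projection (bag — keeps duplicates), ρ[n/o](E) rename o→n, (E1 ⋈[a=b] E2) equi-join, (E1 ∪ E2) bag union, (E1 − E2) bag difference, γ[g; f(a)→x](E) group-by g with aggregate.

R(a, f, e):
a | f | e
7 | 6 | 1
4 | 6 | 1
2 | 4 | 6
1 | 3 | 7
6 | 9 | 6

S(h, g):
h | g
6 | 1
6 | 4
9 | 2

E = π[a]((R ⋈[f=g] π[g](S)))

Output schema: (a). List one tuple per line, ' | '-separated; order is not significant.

Subexpression sizes:
  R → 5
  S → 3
  π[g](S) → 3
  (R ⋈[f=g] π[g](S)) → 1
  π[a]((R ⋈[f=g] π[g](S))) → 1

== RESULT ==
a
2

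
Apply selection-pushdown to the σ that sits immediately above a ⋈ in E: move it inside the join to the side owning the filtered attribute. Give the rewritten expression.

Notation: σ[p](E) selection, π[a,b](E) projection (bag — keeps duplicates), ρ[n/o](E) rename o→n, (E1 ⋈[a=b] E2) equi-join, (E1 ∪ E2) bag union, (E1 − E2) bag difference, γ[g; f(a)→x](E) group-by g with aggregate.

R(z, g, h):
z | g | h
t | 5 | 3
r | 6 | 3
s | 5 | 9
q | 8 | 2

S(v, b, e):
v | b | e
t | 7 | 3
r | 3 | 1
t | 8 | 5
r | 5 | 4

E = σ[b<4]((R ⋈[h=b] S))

σ filters on b, owned by the right side.
E' = (R ⋈[h=b] σ[b<4](S))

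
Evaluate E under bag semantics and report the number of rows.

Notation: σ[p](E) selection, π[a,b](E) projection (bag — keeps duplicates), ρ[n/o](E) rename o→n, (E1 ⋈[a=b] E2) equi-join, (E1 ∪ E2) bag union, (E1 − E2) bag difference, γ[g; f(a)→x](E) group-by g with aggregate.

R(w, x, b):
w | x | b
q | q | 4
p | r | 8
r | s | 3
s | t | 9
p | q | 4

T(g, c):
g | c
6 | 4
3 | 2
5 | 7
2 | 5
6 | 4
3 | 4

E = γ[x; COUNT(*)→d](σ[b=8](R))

Subexpression sizes:
  R → 5
  σ[b=8](R) → 1
  γ[x; COUNT(*)→d](σ[b=8](R)) → 1

|E| = 1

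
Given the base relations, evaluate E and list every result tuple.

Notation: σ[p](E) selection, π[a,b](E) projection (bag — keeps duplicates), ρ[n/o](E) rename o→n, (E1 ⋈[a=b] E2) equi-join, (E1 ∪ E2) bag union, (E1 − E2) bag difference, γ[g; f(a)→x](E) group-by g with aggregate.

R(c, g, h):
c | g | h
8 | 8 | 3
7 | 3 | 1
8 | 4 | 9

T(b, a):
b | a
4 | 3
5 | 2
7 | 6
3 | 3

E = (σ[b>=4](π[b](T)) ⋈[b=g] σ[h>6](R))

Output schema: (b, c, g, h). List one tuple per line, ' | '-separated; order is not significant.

Per-node cardinality:
  T → 4
  π[b](T) → 4
  σ[b>=4](π[b](T)) → 3
  R → 3
  σ[h>6](R) → 1
  (σ[b>=4](π[b](T)) ⋈[b=g] σ[h>6](R)) → 1

== RESULT ==
b | c | g | h
4 | 8 | 4 | 9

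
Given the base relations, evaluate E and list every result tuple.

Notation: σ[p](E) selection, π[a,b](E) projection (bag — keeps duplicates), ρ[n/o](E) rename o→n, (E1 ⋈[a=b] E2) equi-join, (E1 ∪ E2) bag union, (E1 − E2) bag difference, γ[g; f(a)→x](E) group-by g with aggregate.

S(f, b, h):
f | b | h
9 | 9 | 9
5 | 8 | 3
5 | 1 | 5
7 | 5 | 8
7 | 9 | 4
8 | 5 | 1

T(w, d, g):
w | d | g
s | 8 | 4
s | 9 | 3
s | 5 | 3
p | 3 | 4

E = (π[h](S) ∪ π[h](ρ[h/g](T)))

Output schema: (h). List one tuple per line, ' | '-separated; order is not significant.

Per-node cardinality:
  S → 6
  π[h](S) → 6
  T → 4
  ρ[h/g](T) → 4
  π[h](ρ[h/g](T)) → 4
  (π[h](S) ∪ π[h](ρ[h/g](T))) → 10

== RESULT ==
h
1
3
3
3
4
4
4
5
8
9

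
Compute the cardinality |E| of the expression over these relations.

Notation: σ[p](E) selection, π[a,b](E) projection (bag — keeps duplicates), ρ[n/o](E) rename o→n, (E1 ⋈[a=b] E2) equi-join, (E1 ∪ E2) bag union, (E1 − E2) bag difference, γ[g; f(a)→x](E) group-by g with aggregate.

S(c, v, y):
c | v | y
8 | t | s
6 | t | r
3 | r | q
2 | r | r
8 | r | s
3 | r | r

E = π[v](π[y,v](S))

Per-node cardinality:
  S → 6
  π[y,v](S) → 6
  π[v](π[y,v](S)) → 6

|E| = 6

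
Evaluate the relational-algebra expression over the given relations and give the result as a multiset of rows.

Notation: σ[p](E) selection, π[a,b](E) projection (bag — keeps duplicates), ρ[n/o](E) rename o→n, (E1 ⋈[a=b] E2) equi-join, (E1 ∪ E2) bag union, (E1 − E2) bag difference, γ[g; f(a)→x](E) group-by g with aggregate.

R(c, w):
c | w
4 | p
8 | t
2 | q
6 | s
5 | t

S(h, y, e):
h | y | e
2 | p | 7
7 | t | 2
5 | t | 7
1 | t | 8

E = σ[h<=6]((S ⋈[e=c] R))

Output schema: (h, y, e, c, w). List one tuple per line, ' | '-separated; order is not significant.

Subexpression sizes:
  S → 4
  R → 5
  (S ⋈[e=c] R) → 2
  σ[h<=6]((S ⋈[e=c] R)) → 1

== RESULT ==
h | y | e | c | w
1 | t | 8 | 8 | t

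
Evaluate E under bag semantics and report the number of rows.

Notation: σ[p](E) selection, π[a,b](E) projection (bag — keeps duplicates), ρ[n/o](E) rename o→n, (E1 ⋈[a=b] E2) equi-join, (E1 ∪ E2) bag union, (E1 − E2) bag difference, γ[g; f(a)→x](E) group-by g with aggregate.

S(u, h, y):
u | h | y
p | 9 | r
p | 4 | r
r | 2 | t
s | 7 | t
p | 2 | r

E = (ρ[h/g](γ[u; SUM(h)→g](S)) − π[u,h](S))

Stepwise |·|:
  S → 5
  γ[u; SUM(h)→g](S) → 3
  ρ[h/g](γ[u; SUM(h)→g](S)) → 3
  S → 5
  π[u,h](S) → 5
  (ρ[h/g](γ[u; SUM(h)→g](S)) − π[u,h](S)) → 1

|E| = 1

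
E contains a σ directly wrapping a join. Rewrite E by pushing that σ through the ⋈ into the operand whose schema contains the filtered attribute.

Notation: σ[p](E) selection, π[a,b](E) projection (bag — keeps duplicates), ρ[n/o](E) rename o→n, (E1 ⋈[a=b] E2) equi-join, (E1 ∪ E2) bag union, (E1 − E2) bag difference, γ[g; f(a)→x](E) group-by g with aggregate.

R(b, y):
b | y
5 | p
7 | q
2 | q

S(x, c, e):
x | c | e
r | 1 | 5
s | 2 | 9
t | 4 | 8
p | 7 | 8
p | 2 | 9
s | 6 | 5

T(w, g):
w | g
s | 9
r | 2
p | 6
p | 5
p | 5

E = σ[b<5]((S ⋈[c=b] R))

σ filters on b, owned by the right side.
E' = (S ⋈[c=b] σ[b<5](R))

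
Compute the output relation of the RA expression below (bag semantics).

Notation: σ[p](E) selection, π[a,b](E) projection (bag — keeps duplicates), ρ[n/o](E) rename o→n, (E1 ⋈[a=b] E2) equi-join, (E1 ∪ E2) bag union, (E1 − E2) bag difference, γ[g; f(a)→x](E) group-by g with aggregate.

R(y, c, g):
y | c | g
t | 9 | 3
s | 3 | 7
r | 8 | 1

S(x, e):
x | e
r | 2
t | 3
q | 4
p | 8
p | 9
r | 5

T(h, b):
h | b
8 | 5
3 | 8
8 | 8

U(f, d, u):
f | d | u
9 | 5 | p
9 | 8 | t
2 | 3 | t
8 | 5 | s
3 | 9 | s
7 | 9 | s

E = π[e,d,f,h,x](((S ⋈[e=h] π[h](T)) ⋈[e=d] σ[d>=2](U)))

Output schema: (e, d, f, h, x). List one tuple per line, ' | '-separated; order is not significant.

Row counts bottom-up:
  S → 6
  T → 3
  π[h](T) → 3
  (S ⋈[e=h] π[h](T)) → 3
  U → 6
  σ[d>=2](U) → 6
  ((S ⋈[e=h] π[h](T)) ⋈[e=d] σ[d>=2](U)) → 3
  π[e,d,f,h,x](((S ⋈[e=h] π[h](T)) ⋈[e=d] σ[d>=2](U))) → 3

== RESULT ==
e | d | f | h | x
3 | 3 | 2 | 3 | t
8 | 8 | 9 | 8 | p
8 | 8 | 9 | 8 | p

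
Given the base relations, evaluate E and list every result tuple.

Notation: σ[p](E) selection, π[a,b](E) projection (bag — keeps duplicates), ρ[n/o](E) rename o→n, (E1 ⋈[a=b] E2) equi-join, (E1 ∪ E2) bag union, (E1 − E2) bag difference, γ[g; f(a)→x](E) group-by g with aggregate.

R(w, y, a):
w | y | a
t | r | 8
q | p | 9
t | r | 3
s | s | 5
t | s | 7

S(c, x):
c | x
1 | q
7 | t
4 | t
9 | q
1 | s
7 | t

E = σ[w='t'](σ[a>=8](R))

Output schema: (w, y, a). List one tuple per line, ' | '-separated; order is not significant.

Stepwise |·|:
  R → 5
  σ[a>=8](R) → 2
  σ[w='t'](σ[a>=8](R)) → 1

== RESULT ==
w | y | a
t | r | 8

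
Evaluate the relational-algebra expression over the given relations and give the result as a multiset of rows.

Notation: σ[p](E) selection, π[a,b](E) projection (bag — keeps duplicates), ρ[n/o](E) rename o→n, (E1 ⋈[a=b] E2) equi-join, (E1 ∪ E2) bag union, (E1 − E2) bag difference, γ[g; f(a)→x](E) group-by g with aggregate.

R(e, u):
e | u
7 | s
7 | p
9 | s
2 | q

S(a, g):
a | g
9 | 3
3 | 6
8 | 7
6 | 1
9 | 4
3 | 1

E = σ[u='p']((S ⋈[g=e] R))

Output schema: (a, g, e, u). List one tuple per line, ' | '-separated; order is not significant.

Stepwise |·|:
  S → 6
  R → 4
  (S ⋈[g=e] R) → 2
  σ[u='p']((S ⋈[g=e] R)) → 1

== RESULT ==
a | g | e | u
8 | 7 | 7 | p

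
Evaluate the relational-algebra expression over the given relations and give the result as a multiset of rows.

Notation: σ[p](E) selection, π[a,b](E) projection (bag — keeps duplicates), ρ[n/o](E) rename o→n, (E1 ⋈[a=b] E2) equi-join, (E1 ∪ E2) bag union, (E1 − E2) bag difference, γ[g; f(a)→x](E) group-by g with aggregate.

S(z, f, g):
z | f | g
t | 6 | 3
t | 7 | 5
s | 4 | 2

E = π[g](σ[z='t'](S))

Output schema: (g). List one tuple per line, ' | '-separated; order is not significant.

Per-node cardinality:
  S → 3
  σ[z='t'](S) → 2
  π[g](σ[z='t'](S)) → 2

== RESULT ==
g
3
5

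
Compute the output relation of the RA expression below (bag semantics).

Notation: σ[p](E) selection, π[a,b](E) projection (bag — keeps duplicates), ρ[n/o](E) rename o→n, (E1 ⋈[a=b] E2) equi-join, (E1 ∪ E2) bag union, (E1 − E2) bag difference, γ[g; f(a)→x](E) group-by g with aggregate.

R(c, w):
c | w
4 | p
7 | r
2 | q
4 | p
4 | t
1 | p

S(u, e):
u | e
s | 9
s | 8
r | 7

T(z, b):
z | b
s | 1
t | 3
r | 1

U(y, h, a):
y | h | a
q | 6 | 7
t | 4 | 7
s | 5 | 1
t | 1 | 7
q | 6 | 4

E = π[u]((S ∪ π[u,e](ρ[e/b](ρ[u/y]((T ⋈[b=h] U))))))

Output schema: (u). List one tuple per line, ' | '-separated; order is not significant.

Row counts bottom-up:
  S → 3
  T → 3
  U → 5
  (T ⋈[b=h] U) → 2
  ρ[u/y]((T ⋈[b=h] U)) → 2
  ρ[e/b](ρ[u/y]((T ⋈[b=h] U))) → 2
  π[u,e](ρ[e/b](ρ[u/y]((T ⋈[b=h] U)))) → 2
  (S ∪ π[u,e](ρ[e/b](ρ[u/y]((T ⋈[b=h] U))))) → 5
  π[u]((S ∪ π[u,e](ρ[e/b](ρ[u/y]((T ⋈[b=h] U)))))) → 5

== RESULT ==
u
r
s
s
t
t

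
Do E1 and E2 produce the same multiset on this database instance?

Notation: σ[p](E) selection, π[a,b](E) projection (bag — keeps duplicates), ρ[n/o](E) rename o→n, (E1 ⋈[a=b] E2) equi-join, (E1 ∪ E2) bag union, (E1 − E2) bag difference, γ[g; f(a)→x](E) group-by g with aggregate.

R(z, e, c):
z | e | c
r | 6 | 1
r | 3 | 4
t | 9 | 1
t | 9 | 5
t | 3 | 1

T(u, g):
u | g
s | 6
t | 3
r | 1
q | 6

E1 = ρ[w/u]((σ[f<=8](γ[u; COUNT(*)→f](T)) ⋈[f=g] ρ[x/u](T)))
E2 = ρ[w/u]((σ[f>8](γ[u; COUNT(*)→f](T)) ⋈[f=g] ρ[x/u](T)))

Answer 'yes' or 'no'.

E1 subexpression sizes:
  T → 4
  γ[u; COUNT(*)→f](T) → 4
  σ[f<=8](γ[u; COUNT(*)→f](T)) → 4
  T → 4
  ρ[x/u](T) → 4
  (σ[f<=8](γ[u; COUNT(*)→f](T)) ⋈[f=g] ρ[x/u](T)) → 4
  ρ[w/u]((σ[f<=8](γ[u; COUNT(*)→f](T)) ⋈[f=g] ρ[x/u](T))) → 4
E2 subexpression sizes:
  T → 4
  γ[u; COUNT(*)→f](T) → 4
  σ[f>8](γ[u; COUNT(*)→f](T)) → 0
  T → 4
  ρ[x/u](T) → 4
  (σ[f>8](γ[u; COUNT(*)→f](T)) ⋈[f=g] ρ[x/u](T)) → 0
  ρ[w/u]((σ[f>8](γ[u; COUNT(*)→f](T)) ⋈[f=g] ρ[x/u](T))) → 0

E1 result:
w | f | x | g
q | 1 | r | 1
r | 1 | r | 1
s | 1 | r | 1
t | 1 | r | 1
E2 result:
w | f | x | g
(0 rows)
Witness: ('t', 1, 'r', 1) appears 1× in E1 but 0× in E2.

no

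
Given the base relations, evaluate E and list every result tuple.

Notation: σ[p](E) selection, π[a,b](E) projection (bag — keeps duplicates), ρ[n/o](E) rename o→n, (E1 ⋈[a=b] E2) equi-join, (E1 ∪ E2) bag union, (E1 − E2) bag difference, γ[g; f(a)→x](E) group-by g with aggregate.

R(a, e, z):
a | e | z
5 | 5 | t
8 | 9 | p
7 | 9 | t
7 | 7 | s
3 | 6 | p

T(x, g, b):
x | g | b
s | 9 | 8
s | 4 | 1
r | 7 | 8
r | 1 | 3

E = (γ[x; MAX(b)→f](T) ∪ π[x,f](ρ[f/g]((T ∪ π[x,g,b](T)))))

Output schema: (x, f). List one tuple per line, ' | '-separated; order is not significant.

Row counts bottom-up:
  T → 4
  γ[x; MAX(b)→f](T) → 2
  T → 4
  T → 4
  π[x,g,b](T) → 4
  (T ∪ π[x,g,b](T)) → 8
  ρ[f/g]((T ∪ π[x,g,b](T))) → 8
  π[x,f](ρ[f/g]((T ∪ π[x,g,b](T)))) → 8
  (γ[x; MAX(b)→f](T) ∪ π[x,f](ρ[f/g]((T ∪ π[x,g,b](T))))) → 10

== RESULT ==
x | f
r | 1
r | 1
r | 7
r | 7
r | 8
s | 4
s | 4
s | 8
s | 9
s | 9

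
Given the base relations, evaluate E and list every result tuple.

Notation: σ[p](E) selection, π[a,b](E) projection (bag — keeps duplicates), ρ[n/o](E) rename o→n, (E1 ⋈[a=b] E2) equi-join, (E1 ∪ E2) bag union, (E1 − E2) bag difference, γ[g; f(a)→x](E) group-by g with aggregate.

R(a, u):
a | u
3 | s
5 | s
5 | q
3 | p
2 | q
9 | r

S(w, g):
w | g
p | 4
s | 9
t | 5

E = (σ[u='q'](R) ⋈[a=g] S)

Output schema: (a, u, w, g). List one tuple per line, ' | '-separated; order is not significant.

Per-node cardinality:
  R → 6
  σ[u='q'](R) → 2
  S → 3
  (σ[u='q'](R) ⋈[a=g] S) → 1

== RESULT ==
a | u | w | g
5 | q | t | 5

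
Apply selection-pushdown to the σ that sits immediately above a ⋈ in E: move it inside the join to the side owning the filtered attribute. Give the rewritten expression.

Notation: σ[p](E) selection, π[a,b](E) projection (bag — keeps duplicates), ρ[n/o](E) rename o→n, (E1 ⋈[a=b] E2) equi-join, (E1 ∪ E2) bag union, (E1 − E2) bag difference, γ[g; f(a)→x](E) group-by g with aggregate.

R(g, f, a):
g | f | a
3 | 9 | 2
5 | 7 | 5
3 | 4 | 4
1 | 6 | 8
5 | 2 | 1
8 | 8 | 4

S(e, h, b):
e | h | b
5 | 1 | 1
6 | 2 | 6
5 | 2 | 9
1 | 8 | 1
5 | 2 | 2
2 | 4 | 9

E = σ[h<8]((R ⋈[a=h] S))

σ filters on h, owned by the right side.
E' = (R ⋈[a=h] σ[h<8](S))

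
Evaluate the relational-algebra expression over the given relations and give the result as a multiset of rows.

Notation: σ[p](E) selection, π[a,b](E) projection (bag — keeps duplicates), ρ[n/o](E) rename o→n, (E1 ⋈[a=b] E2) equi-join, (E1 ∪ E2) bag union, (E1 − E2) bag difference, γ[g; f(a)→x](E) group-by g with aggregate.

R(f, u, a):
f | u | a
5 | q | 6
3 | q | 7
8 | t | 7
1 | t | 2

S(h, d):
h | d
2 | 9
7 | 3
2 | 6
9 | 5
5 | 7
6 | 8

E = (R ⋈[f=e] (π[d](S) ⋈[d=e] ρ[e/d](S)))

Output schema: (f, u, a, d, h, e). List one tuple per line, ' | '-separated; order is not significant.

Row counts bottom-up:
  R → 4
  S → 6
  π[d](S) → 6
  S → 6
  ρ[e/d](S) → 6
  (π[d](S) ⋈[d=e] ρ[e/d](S)) → 6
  (R ⋈[f=e] (π[d](S) ⋈[d=e] ρ[e/d](S))) → 3

== RESULT ==
f | u | a | d | h | e
3 | q | 7 | 3 | 7 | 3
5 | q | 6 | 5 | 9 | 5
8 | t | 7 | 8 | 6 | 8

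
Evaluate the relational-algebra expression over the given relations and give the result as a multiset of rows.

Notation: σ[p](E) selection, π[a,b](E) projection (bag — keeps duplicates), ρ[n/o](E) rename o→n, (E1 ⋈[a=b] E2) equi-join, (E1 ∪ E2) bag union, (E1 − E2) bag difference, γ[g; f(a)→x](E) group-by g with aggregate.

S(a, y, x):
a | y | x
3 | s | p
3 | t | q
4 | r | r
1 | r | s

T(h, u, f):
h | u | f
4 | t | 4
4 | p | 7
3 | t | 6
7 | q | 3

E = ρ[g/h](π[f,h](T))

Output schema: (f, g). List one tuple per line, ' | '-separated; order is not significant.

Subexpression sizes:
  T → 4
  π[f,h](T) → 4
  ρ[g/h](π[f,h](T)) → 4

== RESULT ==
f | g
3 | 7
4 | 4
6 | 3
7 | 4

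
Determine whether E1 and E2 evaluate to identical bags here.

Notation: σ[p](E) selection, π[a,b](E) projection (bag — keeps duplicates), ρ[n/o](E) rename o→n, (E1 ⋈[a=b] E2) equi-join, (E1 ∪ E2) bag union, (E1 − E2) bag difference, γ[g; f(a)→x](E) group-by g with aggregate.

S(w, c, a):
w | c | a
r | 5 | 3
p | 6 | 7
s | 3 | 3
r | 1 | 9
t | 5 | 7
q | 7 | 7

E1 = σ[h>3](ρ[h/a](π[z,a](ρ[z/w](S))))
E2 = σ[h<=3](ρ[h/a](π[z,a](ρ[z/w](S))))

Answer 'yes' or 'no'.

E1 stepwise |·|:
  S → 6
  ρ[z/w](S) → 6
  π[z,a](ρ[z/w](S)) → 6
  ρ[h/a](π[z,a](ρ[z/w](S))) → 6
  σ[h>3](ρ[h/a](π[z,a](ρ[z/w](S)))) → 4
E2 stepwise |·|:
  S → 6
  ρ[z/w](S) → 6
  π[z,a](ρ[z/w](S)) → 6
  ρ[h/a](π[z,a](ρ[z/w](S))) → 6
  σ[h<=3](ρ[h/a](π[z,a](ρ[z/w](S)))) → 2

E1 result:
z | h
p | 7
q | 7
r | 9
t | 7
E2 result:
z | h
r | 3
s | 3
Witness: ('t', 7) appears 1× in E1 but 0× in E2.

no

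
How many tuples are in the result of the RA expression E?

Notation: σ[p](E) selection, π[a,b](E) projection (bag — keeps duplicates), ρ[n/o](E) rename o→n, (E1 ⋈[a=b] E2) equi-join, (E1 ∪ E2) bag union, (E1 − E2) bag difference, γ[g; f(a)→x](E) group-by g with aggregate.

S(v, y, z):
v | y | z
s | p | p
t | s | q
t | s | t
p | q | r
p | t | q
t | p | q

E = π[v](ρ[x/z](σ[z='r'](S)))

Subexpression sizes:
  S → 6
  σ[z='r'](S) → 1
  ρ[x/z](σ[z='r'](S)) → 1
  π[v](ρ[x/z](σ[z='r'](S))) → 1

|E| = 1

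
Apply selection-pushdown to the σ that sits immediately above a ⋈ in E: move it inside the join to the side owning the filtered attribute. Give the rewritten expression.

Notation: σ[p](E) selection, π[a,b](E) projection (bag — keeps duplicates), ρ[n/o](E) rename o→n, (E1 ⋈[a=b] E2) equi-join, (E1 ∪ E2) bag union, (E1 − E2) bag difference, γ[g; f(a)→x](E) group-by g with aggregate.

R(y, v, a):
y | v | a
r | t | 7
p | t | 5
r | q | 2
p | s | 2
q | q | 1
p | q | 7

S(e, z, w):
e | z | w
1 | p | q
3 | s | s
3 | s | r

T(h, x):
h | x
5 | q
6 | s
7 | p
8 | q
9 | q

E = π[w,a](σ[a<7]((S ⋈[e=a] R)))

σ filters on a, owned by the right side.
E' = π[w,a]((S ⋈[e=a] σ[a<7](R)))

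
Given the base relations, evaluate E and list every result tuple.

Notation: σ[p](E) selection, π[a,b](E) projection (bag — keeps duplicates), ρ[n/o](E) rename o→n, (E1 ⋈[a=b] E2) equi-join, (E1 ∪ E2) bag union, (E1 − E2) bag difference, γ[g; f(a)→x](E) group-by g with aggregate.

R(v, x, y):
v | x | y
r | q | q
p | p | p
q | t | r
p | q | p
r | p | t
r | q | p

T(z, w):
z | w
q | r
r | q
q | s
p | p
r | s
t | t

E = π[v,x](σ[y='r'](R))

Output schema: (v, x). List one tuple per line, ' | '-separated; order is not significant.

Per-node cardinality:
  R → 6
  σ[y='r'](R) → 1
  π[v,x](σ[y='r'](R)) → 1

== RESULT ==
v | x
q | t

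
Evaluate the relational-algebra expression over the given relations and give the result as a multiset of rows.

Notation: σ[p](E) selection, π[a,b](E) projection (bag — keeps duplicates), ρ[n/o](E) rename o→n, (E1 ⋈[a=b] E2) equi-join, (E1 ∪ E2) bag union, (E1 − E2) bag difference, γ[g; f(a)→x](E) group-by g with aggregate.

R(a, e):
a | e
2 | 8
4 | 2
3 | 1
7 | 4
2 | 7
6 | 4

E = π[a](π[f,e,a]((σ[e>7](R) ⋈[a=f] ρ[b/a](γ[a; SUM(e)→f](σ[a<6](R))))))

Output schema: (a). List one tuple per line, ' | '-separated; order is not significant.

Row counts bottom-up:
  R → 6
  σ[e>7](R) → 1
  R → 6
  σ[a<6](R) → 4
  γ[a; SUM(e)→f](σ[a<6](R)) → 3
  ρ[b/a](γ[a; SUM(e)→f](σ[a<6](R))) → 3
  (σ[e>7](R) ⋈[a=f] ρ[b/a](γ[a; SUM(e)→f](σ[a<6](R)))) → 1
  π[f,e,a]((σ[e>7](R) ⋈[a=f] ρ[b/a](γ[a; SUM(e)→f](σ[a<6](R))))) → 1
  π[a](π[f,e,a]((σ[e>7](R) ⋈[a=f] ρ[b/a](γ[a; SUM(e)→f](σ[a<6](R)))))) → 1

== RESULT ==
a
2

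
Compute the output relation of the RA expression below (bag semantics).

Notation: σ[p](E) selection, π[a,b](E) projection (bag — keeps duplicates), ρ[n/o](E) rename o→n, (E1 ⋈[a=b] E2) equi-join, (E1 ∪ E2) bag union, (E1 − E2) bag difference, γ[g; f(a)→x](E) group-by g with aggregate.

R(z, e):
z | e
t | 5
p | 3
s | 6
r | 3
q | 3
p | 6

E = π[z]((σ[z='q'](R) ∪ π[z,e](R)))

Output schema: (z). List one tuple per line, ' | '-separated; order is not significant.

Per-node cardinality:
  R → 6
  σ[z='q'](R) → 1
  R → 6
  π[z,e](R) → 6
  (σ[z='q'](R) ∪ π[z,e](R)) → 7
  π[z]((σ[z='q'](R) ∪ π[z,e](R))) → 7

== RESULT ==
z
p
p
q
q
r
s
t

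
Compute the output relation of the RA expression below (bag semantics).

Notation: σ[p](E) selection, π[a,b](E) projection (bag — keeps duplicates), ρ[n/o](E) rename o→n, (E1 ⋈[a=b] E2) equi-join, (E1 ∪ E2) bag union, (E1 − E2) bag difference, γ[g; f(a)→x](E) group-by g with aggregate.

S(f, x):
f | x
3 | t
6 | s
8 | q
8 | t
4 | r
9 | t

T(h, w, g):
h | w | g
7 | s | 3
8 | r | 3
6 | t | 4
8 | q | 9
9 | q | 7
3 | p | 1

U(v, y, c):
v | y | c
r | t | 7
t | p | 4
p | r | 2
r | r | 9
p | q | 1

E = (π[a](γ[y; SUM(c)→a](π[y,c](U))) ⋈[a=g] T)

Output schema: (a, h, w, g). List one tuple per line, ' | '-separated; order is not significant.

Stepwise |·|:
  U → 5
  π[y,c](U) → 5
  γ[y; SUM(c)→a](π[y,c](U)) → 4
  π[a](γ[y; SUM(c)→a](π[y,c](U))) → 4
  T → 6
  (π[a](γ[y; SUM(c)→a](π[y,c](U))) ⋈[a=g] T) → 3

== RESULT ==
a | h | w | g
1 | 3 | p | 1
4 | 6 | t | 4
7 | 9 | q | 7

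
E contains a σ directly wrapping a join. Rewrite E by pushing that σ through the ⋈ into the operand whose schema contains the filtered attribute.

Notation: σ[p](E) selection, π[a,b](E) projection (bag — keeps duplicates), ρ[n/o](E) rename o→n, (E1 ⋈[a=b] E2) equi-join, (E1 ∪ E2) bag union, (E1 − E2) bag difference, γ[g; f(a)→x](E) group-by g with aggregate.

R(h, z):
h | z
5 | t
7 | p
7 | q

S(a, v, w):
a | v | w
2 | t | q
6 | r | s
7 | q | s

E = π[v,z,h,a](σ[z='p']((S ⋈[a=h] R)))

σ filters on z, owned by the right side.
E' = π[v,z,h,a]((S ⋈[a=h] σ[z='p'](R)))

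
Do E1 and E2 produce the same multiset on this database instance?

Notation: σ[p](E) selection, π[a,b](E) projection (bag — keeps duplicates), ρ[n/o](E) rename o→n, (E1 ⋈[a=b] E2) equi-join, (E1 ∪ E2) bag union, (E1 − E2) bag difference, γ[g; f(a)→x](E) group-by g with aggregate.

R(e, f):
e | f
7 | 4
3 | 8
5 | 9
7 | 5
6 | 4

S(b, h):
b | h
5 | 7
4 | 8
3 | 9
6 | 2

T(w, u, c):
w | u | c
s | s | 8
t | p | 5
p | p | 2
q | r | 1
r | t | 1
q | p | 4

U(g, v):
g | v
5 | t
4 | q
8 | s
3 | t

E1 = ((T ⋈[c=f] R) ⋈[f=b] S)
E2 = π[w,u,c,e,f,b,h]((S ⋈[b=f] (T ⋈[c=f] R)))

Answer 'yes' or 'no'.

E1 subexpression sizes:
  T → 6
  R → 5
  (T ⋈[c=f] R) → 4
  S → 4
  ((T ⋈[c=f] R) ⋈[f=b] S) → 3
E2 subexpression sizes:
  S → 4
  T → 6
  R → 5
  (T ⋈[c=f] R) → 4
  (S ⋈[b=f] (T ⋈[c=f] R)) → 3
  π[w,u,c,e,f,b,h]((S ⋈[b=f] (T ⋈[c=f] R))) → 3

E1 and E2 produce the same multiset:
w | u | c | e | f | b | h
q | p | 4 | 6 | 4 | 4 | 8
q | p | 4 | 7 | 4 | 4 | 8
t | p | 5 | 7 | 5 | 5 | 7

yes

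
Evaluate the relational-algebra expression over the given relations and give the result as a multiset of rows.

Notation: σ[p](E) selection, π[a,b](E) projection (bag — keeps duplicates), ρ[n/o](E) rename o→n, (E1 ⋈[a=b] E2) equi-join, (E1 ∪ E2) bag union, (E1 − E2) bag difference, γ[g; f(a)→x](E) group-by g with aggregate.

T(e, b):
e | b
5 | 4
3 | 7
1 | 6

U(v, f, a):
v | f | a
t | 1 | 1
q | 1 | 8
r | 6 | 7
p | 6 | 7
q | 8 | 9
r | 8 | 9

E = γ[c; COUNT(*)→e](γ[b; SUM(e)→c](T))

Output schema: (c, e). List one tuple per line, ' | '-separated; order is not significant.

Per-node cardinality:
  T → 3
  γ[b; SUM(e)→c](T) → 3
  γ[c; COUNT(*)→e](γ[b; SUM(e)→c](T)) → 3

== RESULT ==
c | e
1 | 1
3 | 1
5 | 1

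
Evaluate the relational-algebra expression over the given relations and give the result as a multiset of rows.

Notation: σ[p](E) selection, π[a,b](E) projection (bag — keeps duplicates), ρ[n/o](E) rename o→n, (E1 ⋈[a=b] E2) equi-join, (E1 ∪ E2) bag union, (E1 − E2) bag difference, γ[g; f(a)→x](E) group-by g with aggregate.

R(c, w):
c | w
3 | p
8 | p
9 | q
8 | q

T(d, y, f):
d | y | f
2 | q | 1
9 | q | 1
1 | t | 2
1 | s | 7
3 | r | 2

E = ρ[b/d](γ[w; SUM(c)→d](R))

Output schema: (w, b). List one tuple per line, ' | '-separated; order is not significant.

Per-node cardinality:
  R → 4
  γ[w; SUM(c)→d](R) → 2
  ρ[b/d](γ[w; SUM(c)→d](R)) → 2

== RESULT ==
w | b
p | 11
q | 17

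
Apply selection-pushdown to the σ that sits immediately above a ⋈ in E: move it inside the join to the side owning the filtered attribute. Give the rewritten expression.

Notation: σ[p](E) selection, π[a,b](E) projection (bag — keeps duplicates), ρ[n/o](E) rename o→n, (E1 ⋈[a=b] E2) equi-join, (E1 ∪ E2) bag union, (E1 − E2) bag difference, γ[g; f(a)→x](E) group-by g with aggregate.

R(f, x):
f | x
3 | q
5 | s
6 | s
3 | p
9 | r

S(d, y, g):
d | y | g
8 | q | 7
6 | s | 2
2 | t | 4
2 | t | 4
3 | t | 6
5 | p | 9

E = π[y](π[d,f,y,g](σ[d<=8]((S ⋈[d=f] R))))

σ filters on d, owned by the left side.
E' = π[y](π[d,f,y,g]((σ[d<=8](S) ⋈[d=f] R)))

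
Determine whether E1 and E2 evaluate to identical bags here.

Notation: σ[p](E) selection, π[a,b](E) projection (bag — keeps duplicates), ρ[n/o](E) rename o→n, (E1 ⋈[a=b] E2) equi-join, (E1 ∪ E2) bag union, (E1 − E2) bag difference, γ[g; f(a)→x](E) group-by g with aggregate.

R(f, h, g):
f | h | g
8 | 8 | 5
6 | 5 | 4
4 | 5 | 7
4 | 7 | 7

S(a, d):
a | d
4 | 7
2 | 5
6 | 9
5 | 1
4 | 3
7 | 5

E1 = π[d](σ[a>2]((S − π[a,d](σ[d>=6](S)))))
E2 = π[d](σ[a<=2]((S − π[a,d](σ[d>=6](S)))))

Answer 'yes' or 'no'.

E1 row counts bottom-up:
  S → 6
  S → 6
  σ[d>=6](S) → 2
  π[a,d](σ[d>=6](S)) → 2
  (S − π[a,d](σ[d>=6](S))) → 4
  σ[a>2]((S − π[a,d](σ[d>=6](S)))) → 3
  π[d](σ[a>2]((S − π[a,d](σ[d>=6](S))))) → 3
E2 row counts bottom-up:
  S → 6
  S → 6
  σ[d>=6](S) → 2
  π[a,d](σ[d>=6](S)) → 2
  (S − π[a,d](σ[d>=6](S))) → 4
  σ[a<=2]((S − π[a,d](σ[d>=6](S)))) → 1
  π[d](σ[a<=2]((S − π[a,d](σ[d>=6](S))))) → 1

E1 result:
d
1
3
5
E2 result:
d
5
Witness: (1,) appears 1× in E1 but 0× in E2.

no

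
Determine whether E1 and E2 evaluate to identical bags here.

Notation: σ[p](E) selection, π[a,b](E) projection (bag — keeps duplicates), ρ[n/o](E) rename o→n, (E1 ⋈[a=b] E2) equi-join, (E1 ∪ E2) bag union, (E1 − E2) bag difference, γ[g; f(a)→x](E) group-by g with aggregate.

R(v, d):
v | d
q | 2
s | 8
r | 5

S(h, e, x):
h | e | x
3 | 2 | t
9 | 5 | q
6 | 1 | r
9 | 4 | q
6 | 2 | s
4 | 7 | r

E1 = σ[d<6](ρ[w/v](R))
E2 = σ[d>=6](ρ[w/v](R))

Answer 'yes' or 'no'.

E1 per-node cardinality:
  R → 3
  ρ[w/v](R) → 3
  σ[d<6](ρ[w/v](R)) → 2
E2 per-node cardinality:
  R → 3
  ρ[w/v](R) → 3
  σ[d>=6](ρ[w/v](R)) → 1

E1 result:
w | d
q | 2
r | 5
E2 result:
w | d
s | 8
Witness: ('s', 8) appears 0× in E1 but 1× in E2.

no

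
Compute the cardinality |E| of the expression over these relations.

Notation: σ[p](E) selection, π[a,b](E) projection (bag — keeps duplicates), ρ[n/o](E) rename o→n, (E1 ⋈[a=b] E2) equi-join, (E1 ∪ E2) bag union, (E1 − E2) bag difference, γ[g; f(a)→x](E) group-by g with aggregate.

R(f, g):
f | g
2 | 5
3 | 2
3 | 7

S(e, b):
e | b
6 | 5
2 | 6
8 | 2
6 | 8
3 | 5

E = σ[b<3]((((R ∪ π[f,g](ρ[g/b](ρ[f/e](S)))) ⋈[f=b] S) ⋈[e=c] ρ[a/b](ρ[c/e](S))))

Per-node cardinality:
  R → 3
  S → 5
  ρ[f/e](S) → 5
  ρ[g/b](ρ[f/e](S)) → 5
  π[f,g](ρ[g/b](ρ[f/e](S))) → 5
  (R ∪ π[f,g](ρ[g/b](ρ[f/e](S)))) → 8
  S → 5
  ((R ∪ π[f,g](ρ[g/b](ρ[f/e](S)))) ⋈[f=b] S) → 5
  S → 5
  ρ[c/e](S) → 5
  ρ[a/b](ρ[c/e](S)) → 5
  (((R ∪ π[f,g](ρ[g/b](ρ[f/e](S)))) ⋈[f=b] S) ⋈[e=c] ρ[a/b](ρ[c/e](S))) → 6
  σ[b<3]((((R ∪ π[f,g](ρ[g/b](ρ[f/e](S)))) ⋈[f=b] S) ⋈[e=c] ρ[a/b](ρ[c/e](S)))) → 2

|E| = 2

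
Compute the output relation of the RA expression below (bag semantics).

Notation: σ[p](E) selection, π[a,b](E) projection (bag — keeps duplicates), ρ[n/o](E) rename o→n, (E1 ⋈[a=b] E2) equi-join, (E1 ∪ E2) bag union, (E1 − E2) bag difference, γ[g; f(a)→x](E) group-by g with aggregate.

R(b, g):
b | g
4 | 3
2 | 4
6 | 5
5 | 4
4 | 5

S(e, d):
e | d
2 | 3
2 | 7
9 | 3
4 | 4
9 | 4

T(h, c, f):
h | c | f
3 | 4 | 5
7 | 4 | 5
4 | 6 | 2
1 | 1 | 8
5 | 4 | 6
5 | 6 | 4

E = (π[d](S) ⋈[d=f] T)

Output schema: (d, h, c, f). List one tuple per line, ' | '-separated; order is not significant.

Stepwise |·|:
  S → 5
  π[d](S) → 5
  T → 6
  (π[d](S) ⋈[d=f] T) → 2

== RESULT ==
d | h | c | f
4 | 5 | 6 | 4
4 | 5 | 6 | 4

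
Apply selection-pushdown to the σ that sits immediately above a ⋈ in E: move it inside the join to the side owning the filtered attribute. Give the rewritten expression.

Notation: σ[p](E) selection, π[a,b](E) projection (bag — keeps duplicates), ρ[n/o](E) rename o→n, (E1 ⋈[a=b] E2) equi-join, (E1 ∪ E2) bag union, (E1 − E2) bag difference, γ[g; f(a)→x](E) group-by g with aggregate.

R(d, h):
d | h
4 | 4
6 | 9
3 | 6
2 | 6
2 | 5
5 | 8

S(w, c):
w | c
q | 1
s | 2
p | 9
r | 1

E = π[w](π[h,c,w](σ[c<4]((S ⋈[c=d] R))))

σ filters on c, owned by the left side.
E' = π[w](π[h,c,w]((σ[c<4](S) ⋈[c=d] R)))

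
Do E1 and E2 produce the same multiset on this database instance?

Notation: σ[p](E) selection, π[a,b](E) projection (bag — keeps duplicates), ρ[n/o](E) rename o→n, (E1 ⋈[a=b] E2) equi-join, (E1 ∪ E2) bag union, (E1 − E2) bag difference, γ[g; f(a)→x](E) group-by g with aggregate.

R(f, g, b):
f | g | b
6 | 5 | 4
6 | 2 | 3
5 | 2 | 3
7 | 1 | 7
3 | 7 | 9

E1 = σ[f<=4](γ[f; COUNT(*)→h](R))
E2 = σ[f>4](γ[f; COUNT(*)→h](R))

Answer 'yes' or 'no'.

E1 row counts bottom-up:
  R → 5
  γ[f; COUNT(*)→h](R) → 4
  σ[f<=4](γ[f; COUNT(*)→h](R)) → 1
E2 row counts bottom-up:
  R → 5
  γ[f; COUNT(*)→h](R) → 4
  σ[f>4](γ[f; COUNT(*)→h](R)) → 3

E1 result:
f | h
3 | 1
E2 result:
f | h
5 | 1
6 | 2
7 | 1
Witness: (3, 1) appears 1× in E1 but 0× in E2.

no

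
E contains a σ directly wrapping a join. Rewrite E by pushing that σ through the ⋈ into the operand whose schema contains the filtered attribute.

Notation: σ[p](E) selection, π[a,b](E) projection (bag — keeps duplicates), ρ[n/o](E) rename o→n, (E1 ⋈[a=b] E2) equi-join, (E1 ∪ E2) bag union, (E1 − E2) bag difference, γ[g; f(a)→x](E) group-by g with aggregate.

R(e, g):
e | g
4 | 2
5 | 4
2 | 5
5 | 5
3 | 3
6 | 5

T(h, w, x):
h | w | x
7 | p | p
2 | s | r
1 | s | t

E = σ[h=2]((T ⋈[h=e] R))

σ filters on h, owned by the left side.
E' = (σ[h=2](T) ⋈[h=e] R)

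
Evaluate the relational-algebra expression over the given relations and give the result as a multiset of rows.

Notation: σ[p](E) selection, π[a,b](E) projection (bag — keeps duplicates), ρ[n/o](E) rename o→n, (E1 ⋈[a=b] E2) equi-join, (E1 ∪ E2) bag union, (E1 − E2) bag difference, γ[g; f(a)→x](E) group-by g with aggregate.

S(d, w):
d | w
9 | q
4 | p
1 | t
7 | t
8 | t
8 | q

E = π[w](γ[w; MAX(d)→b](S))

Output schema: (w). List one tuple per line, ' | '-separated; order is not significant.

Subexpression sizes:
  S → 6
  γ[w; MAX(d)→b](S) → 3
  π[w](γ[w; MAX(d)→b](S)) → 3

== RESULT ==
w
p
q
t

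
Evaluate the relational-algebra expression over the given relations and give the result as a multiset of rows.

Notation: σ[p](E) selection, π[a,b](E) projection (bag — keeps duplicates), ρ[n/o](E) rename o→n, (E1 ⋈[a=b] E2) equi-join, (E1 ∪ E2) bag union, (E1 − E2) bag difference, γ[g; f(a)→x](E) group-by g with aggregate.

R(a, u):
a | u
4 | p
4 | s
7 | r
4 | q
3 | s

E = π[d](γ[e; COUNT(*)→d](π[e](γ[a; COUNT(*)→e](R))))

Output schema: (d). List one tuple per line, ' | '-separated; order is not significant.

Row counts bottom-up:
  R → 5
  γ[a; COUNT(*)→e](R) → 3
  π[e](γ[a; COUNT(*)→e](R)) → 3
  γ[e; COUNT(*)→d](π[e](γ[a; COUNT(*)→e](R))) → 2
  π[d](γ[e; COUNT(*)→d](π[e](γ[a; COUNT(*)→e](R)))) → 2

== RESULT ==
d
1
2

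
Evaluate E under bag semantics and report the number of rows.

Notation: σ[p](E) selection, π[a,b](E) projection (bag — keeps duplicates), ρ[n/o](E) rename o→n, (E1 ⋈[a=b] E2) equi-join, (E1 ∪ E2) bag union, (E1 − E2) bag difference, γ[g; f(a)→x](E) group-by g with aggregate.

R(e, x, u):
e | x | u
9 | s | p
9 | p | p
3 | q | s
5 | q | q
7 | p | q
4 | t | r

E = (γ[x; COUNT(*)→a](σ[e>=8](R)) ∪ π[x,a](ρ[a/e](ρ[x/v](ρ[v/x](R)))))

Stepwise |·|:
  R → 6
  σ[e>=8](R) → 2
  γ[x; COUNT(*)→a](σ[e>=8](R)) → 2
  R → 6
  ρ[v/x](R) → 6
  ρ[x/v](ρ[v/x](R)) → 6
  ρ[a/e](ρ[x/v](ρ[v/x](R))) → 6
  π[x,a](ρ[a/e](ρ[x/v](ρ[v/x](R)))) → 6
  (γ[x; COUNT(*)→a](σ[e>=8](R)) ∪ π[x,a](ρ[a/e](ρ[x/v](ρ[v/x](R))))) → 8

|E| = 8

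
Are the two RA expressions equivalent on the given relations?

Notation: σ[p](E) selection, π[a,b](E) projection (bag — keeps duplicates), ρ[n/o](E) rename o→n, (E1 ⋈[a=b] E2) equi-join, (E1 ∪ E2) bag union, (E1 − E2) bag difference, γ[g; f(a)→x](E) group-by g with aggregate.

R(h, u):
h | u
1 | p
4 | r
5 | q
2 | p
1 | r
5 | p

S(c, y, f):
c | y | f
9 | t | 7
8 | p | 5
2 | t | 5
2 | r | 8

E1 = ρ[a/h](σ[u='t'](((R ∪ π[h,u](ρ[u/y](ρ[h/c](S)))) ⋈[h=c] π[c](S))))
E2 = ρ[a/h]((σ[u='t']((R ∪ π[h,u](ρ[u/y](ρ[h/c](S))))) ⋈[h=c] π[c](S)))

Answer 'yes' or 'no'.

E1 stepwise |·|:
  R → 6
  S → 4
  ρ[h/c](S) → 4
  ρ[u/y](ρ[h/c](S)) → 4
  π[h,u](ρ[u/y](ρ[h/c](S))) → 4
  (R ∪ π[h,u](ρ[u/y](ρ[h/c](S)))) → 10
  S → 4
  π[c](S) → 4
  ((R ∪ π[h,u](ρ[u/y](ρ[h/c](S)))) ⋈[h=c] π[c](S)) → 8
  σ[u='t'](((R ∪ π[h,u](ρ[u/y](ρ[h/c](S)))) ⋈[h=c] π[c](S))) → 3
  ρ[a/h](σ[u='t'](((R ∪ π[h,u](ρ[u/y](ρ[h/c](S)))) ⋈[h=c] π[c](S)))) → 3
E2 stepwise |·|:
  R → 6
  S → 4
  ρ[h/c](S) → 4
  ρ[u/y](ρ[h/c](S)) → 4
  π[h,u](ρ[u/y](ρ[h/c](S))) → 4
  (R ∪ π[h,u](ρ[u/y](ρ[h/c](S)))) → 10
  σ[u='t']((R ∪ π[h,u](ρ[u/y](ρ[h/c](S))))) → 2
  S → 4
  π[c](S) → 4
  (σ[u='t']((R ∪ π[h,u](ρ[u/y](ρ[h/c](S))))) ⋈[h=c] π[c](S)) → 3
  ρ[a/h]((σ[u='t']((R ∪ π[h,u](ρ[u/y](ρ[h/c](S))))) ⋈[h=c] π[c](S))) → 3

E1 and E2 produce the same multiset:
a | u | c
2 | t | 2
2 | t | 2
9 | t | 9

yes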